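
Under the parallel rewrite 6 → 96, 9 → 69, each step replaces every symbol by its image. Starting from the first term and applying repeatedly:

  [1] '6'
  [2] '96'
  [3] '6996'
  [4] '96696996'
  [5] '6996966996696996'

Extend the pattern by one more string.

Rewriting the 16 symbols of 6996966996696996 one by one yields 96 69 69 96 69 96 96 69 69 96 96 69 96 69 69 96; concatenated:

96696996699696696996966996696996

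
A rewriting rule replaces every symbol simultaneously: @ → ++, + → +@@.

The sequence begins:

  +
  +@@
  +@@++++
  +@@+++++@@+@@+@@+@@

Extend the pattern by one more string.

+@@+++++@@+@@+@@+@@+@@+++++@@+++++@@+++++@@++++

φ(+@@+++++@@+@@+@@+@@) expands symbol-by-symbol to +@@ ++ ++ +@@ +@@ +@@ +@@ +@@ ++ ++ +@@ ++ ++ +@@ ++ ++ +@@ ++ ++; joining the 19 pieces gives the next term.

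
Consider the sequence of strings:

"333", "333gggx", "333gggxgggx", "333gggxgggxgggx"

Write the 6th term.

333gggxgggxgggxgggxgggx

Every step adds gggx to the end: s(k+1) = s(k)·gggx.
From 333gggxgggxgggx, 2 further steps: 333gggxgggxgggx → 333gggxgggxgggxgggx → (answer).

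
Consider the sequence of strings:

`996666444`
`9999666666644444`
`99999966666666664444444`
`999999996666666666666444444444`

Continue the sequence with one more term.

Term n consists of 2n 9's, followed by 3n+1 6's, followed by 2n+1 4's (n = 1, 2, …).
For the next term, n = 5, so the run lengths are 10, 16, 11.

9999999999666666666666666644444444444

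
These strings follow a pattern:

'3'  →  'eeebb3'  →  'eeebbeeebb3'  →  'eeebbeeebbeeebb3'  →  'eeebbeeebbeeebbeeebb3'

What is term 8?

Every step adds eeebb at the front: s(k+1) = eeebb·s(k).
From eeebbeeebbeeebbeeebb3, 3 further steps: eeebbeeebbeeebbeeebb3 → eeebbeeebbeeebbeeebbeeebb3 → eeebbeeebbeeebbeeebbeeebbeeebb3 → (answer).

eeebbeeebbeeebbeeebbeeebbeeebbeeebb3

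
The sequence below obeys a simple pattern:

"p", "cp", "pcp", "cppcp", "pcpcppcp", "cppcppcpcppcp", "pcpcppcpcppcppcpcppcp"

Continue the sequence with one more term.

cppcppcpcppcppcpcppcpcppcppcpcppcp

Each term (from the third on) is the two preceding terms concatenated in order: term 3 = p·cp = pcp.
The next term joins cppcppcpcppcp and pcpcppcpcppcppcpcppcp.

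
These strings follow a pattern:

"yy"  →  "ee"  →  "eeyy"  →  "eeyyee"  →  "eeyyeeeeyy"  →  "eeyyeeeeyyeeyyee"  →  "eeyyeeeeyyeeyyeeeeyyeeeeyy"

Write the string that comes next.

eeyyeeeeyyeeyyeeeeyyeeeeyyeeyyeeeeyyeeyyee

Each term (from the third on) is the previous term followed by the one before it: term 3 = ee·yy = eeyy.
So term 8 is eeyyeeeeyyeeyyeeeeyyeeeeyy·eeyyeeeeyyeeyyee.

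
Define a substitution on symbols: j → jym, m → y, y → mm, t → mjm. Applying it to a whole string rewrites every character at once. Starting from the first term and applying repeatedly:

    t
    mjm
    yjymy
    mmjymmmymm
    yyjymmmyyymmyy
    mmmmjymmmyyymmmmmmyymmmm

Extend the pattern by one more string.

Rewriting the 24 symbols of mmmmjymmmyyymmmmmmyymmmm one by one yields y y y y jym mm y y y mm mm mm y y y y y y mm mm y y y y; concatenated:

yyyyjymmmyyymmmmmmyyyyyymmmmyyyy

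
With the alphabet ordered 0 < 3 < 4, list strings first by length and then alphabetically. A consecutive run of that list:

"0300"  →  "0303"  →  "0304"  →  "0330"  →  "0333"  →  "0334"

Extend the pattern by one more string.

0340

Find the rightmost character of 0334 below 4, bump it to the next letter, and reset everything to its right to 0.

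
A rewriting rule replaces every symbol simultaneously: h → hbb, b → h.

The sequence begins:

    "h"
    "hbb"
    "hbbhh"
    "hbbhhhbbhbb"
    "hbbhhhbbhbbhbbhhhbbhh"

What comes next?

Replace each of the 21 characters of hbbhhhbbhbbhbbhhhbbhh in place — hbb h h hbb hbb hbb h h hbb h h hbb h h hbb hbb hbb h h hbb hbb — and concatenate.

hbbhhhbbhbbhbbhhhbbhhhbbhhhbbhbbhbbhhhbbhbb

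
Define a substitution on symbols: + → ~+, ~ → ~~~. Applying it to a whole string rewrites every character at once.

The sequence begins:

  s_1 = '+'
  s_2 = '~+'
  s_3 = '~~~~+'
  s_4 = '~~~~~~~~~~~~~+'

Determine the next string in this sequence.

Rewriting the 14 symbols of ~~~~~~~~~~~~~+ one by one yields ~~~ ~~~ ~~~ ~~~ ~~~ ~~~ ~~~ ~~~ ~~~ ~~~ ~~~ ~~~ ~~~ ~+; concatenated:

~~~~~~~~~~~~~~~~~~~~~~~~~~~~~~~~~~~~~~~~+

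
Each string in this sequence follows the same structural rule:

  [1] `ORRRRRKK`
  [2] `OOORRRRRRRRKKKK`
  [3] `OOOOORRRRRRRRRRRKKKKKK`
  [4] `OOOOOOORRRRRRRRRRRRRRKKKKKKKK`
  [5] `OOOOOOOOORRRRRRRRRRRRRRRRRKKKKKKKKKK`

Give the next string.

Reading off run lengths: O runs 1, 3, 5, 7, 9; R runs 5, 8, 11, 14, 17; K runs 2, 4, 6, 8, 10 — each is linear in n (n = 1, 2, …).
For the next term, n = 6, so the run lengths are 11, 20, 12.

OOOOOOOOOOORRRRRRRRRRRRRRRRRRRRKKKKKKKKKKKK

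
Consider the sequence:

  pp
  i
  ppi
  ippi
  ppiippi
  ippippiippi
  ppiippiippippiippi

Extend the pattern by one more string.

This is a Fibonacci-style word recurrence s(k) = s(k−2)·s(k−1): e.g. pp·i = ppi.
Continuing: ippippiippi · ppiippiippippiippi gives term 8.

ippippiippippiippiippippiippi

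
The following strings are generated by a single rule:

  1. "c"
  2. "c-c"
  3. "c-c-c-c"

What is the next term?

Every step duplicates the string with '-' between the halves.
Doubling c-c-c-c with '-' between the halves:

c-c-c-c-c-c-c-c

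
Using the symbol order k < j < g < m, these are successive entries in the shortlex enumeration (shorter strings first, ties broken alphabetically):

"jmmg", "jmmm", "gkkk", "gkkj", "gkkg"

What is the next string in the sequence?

gkkm

Treat gkkg as a base-4 numeral over the given alphabet and add one, carrying through any trailing m's.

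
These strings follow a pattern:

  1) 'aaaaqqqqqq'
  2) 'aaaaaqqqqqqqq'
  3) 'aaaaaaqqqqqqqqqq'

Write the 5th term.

Each string has the form a^{n+1} q^{2n}, where the shown terms are n = 3, 4, 5.
Setting n = 7 gives 8, 14 characters in each block.

aaaaaaaaqqqqqqqqqqqqqq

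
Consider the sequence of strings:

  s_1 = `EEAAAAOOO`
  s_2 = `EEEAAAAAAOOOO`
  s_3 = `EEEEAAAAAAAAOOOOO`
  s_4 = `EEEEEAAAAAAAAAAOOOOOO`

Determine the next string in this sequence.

Term n consists of n E's, followed by 2n A's, followed by n+1 O's, where the shown terms are n = 2, 3, 4, 5.
Setting n = 6 gives 6, 12, 7 characters in each block.

EEEEEEAAAAAAAAAAAAOOOOOOO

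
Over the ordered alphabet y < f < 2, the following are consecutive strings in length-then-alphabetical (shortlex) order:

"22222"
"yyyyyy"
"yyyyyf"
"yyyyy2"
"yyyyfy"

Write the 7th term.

yyyyf2

Advancing 2 positions from yyyyfy through yyyyfy → yyyyff reaches term 7.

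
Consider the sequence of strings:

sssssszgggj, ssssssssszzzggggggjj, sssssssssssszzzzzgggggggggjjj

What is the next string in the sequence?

ssssssssssssssszzzzzzzggggggggggggjjjj

The n-th term is 3n+3 s's then 2n-1 z's then 3n g's then n j's (n = 1, 2, …).
For the next term, n = 4, so the run lengths are 15, 7, 12, 4.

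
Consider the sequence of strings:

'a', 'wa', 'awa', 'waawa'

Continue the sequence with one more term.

This is a Fibonacci-style word recurrence s(k) = s(k−2)·s(k−1): e.g. a·wa = awa.
So term 5 is awa·waawa.

awawaawa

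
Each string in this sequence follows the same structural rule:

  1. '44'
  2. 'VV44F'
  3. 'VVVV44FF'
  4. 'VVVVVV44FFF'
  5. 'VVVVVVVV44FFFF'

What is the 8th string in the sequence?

s(k+1) = VV·s(k)·F, so each term gains VV as a prefix and F as a suffix.
From VVVVVVVV44FFFF, 3 further steps: VVVVVVVV44FFFF → VVVVVVVVVV44FFFFF → VVVVVVVVVVVV44FFFFFF → (answer).

VVVVVVVVVVVVVV44FFFFFFF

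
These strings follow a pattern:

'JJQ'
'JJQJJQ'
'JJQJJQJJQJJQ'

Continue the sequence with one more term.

s(k+1) = s(k)·s(k) — each term doubles the last.
Doubling JJQJJQJJQJJQ:

JJQJJQJJQJJQJJQJJQJJQJJQ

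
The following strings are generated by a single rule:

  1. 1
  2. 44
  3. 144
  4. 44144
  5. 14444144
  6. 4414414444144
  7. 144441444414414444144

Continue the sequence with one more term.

4414414444144144441444414414444144

From term 3 onward, concatenate the second-to-last term with the last: 1·44 = 144, 44·144 = 44144, …
So term 8 is 4414414444144·144441444414414444144.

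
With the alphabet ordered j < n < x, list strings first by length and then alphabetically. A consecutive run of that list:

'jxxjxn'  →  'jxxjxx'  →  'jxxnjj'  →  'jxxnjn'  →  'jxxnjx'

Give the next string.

Treat jxxnjx as a base-3 numeral over the given alphabet and add one, carrying through any trailing x's.

jxxnnj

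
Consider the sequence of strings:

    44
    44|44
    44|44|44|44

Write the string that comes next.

44|44|44|44|44|44|44|44

Each string is two copies of the previous one joined by '|'.
One more doubling of 44|44|44|44 gives the answer.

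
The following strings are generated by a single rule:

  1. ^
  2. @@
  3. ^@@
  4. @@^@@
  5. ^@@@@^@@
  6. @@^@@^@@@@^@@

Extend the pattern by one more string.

^@@@@^@@@@^@@^@@@@^@@

From term 3 onward, concatenate the second-to-last term with the last: ^·@@ = ^@@, @@·^@@ = @@^@@, …
So term 7 is ^@@@@^@@·@@^@@^@@@@^@@.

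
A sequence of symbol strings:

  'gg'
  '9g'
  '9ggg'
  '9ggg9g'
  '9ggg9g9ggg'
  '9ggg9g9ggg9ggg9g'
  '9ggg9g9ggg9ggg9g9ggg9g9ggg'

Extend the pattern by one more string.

9ggg9g9ggg9ggg9g9ggg9g9ggg9ggg9g9ggg9ggg9g

This is a Fibonacci-style word recurrence s(k) = s(k−1)·s(k−2): e.g. 9g·gg = 9ggg.
So term 8 is 9ggg9g9ggg9ggg9g9ggg9g9ggg·9ggg9g9ggg9ggg9g.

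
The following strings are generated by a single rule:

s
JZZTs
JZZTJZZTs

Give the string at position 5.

The strings grow by a fixed prefix JZZT each time.
From JZZTJZZTs, 2 further steps: JZZTJZZTs → JZZTJZZTJZZTs → (answer).

JZZTJZZTJZZTJZZTs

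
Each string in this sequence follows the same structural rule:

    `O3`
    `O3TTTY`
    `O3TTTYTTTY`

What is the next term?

O3TTTYTTTYTTTY

The strings grow by a fixed suffix TTTY each time.
So the next term is O3TTTYTTTY·TTTY.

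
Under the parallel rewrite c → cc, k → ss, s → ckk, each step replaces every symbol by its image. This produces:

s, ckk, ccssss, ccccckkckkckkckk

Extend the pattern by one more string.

φ(ccccckkckkckkckk) expands symbol-by-symbol to cc cc cc cc cc ss ss cc ss ss cc ss ss cc ss ss; joining the 16 pieces gives the next term.

ccccccccccssssccssssccssssccssss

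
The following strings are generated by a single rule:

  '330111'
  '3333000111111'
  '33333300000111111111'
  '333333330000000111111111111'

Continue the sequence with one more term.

3333333333000000000111111111111111

The n-th term is 2n 3's then 2n-1 0's then 3n 1's (n = 1, 2, …).
For the next term, n = 5, so the run lengths are 10, 9, 15.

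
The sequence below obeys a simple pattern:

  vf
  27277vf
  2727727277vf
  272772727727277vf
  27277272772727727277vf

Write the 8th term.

Each term is the previous one with 27277 prepended.
From 27277272772727727277vf, 3 further steps: 27277272772727727277vf → 2727727277272772727727277vf → 272772727727277272772727727277vf → (answer).

27277272772727727277272772727727277vf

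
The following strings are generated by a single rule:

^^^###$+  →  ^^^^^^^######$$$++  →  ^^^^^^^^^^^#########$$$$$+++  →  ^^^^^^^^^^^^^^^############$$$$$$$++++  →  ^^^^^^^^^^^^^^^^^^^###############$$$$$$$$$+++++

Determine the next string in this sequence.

Reading off run lengths: ^ runs 3, 7, 11, 15, 19; # runs 3, 6, 9, 12, 15; $ runs 1, 3, 5, 7, 9; + runs 1, 2, 3, 4, 5 — each is linear in n (n = 1, 2, …).
At n = 6 the blocks have lengths 23, 18, 11, 6.

^^^^^^^^^^^^^^^^^^^^^^^##################$$$$$$$$$$$++++++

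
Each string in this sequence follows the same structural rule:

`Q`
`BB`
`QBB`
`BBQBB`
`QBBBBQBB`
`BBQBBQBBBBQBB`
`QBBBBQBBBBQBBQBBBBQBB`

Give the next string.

BBQBBQBBBBQBBQBBBBQBBBBQBBQBBBBQBB

This is a Fibonacci-style word recurrence s(k) = s(k−2)·s(k−1): e.g. Q·BB = QBB.
So term 8 is BBQBBQBBBBQBB·QBBBBQBBBBQBBQBBBBQBB.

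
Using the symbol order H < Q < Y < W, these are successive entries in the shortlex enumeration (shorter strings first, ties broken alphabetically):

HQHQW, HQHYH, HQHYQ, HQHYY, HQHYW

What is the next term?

HQHWH

The successor of HQHYW increments the rightmost position that isn't already W and resets every position after it to H.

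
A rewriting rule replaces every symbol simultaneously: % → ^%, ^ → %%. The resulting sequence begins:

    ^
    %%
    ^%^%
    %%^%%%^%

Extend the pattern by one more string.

^%^%%%^%^%^%%%^%

Rewriting each symbol of %%^%%%^%: %→^%, %→^%, ^→%%, %→^%, %→^%, %→^%, ^→%%, %→^%, which concatenates to ^% ^% %% ^% ^% ^% %% ^%.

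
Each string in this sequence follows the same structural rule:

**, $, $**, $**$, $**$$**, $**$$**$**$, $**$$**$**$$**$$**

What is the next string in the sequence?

This is a Fibonacci-style word recurrence s(k) = s(k−1)·s(k−2): e.g. $·** = $**.
The next term joins $**$$**$**$$**$$** and $**$$**$**$.

$**$$**$**$$**$$**$**$$**$**$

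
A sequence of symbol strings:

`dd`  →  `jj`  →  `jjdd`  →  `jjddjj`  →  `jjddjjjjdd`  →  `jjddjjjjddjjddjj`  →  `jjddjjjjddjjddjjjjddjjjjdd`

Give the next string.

This is a Fibonacci-style word recurrence s(k) = s(k−1)·s(k−2): e.g. jj·dd = jjdd.
Continuing: jjddjjjjddjjddjjjjddjjjjdd · jjddjjjjddjjddjj gives term 8.

jjddjjjjddjjddjjjjddjjjjddjjddjjjjddjjddjj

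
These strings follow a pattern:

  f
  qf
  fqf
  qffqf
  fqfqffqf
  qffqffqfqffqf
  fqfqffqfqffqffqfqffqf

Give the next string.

From term 3 onward, concatenate the second-to-last term with the last: f·qf = fqf, qf·fqf = qffqf, …
So term 8 is qffqffqfqffqf·fqfqffqfqffqffqfqffqf.

qffqffqfqffqffqfqffqfqffqffqfqffqf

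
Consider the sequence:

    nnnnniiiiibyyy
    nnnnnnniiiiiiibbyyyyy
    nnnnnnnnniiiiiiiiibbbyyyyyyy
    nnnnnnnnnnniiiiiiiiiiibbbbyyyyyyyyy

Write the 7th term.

Each string has the form n^{2n+1} i^{2n+1} b^{n-1} y^{2n-1}, where the shown terms are n = 2, 3, 4, 5.
Setting n = 8 gives 17, 17, 7, 15 characters in each block.

nnnnnnnnnnnnnnnnniiiiiiiiiiiiiiiiibbbbbbbyyyyyyyyyyyyyyy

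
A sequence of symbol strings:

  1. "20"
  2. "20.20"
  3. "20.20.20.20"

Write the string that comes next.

s(k+1) = s(k)·.·s(k) — each term doubles the last with '.' between the halves.
Doubling 20.20.20.20 with '.' between the halves:

20.20.20.20.20.20.20.20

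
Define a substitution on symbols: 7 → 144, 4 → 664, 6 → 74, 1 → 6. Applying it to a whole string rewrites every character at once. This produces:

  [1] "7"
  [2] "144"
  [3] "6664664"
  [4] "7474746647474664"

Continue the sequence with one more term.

14466414466414466474746641446641446647474664

Applying the rule to each of the 16 symbols of 7474746647474664 gives the pieces 144 664 144 664 144 664 74 74 664 144 664 144 664 74 74 664, which concatenate to the answer.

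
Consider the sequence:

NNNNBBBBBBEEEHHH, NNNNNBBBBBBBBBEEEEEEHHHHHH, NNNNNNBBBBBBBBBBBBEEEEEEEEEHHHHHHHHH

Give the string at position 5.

NNNNNNNNBBBBBBBBBBBBBBBBBBEEEEEEEEEEEEEEEHHHHHHHHHHHHHHH

Each string has the form N^{n+3} B^{3n+3} E^{3n} H^{3n} (n = 1, 2, …).
At n = 5 the blocks have lengths 8, 18, 15, 15.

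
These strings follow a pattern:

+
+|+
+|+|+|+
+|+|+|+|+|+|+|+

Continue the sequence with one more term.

+|+|+|+|+|+|+|+|+|+|+|+|+|+|+|+

Every step duplicates the string with '|' between the halves.
So the next term is two copies of +|+|+|+|+|+|+|+ with '|' between the halves.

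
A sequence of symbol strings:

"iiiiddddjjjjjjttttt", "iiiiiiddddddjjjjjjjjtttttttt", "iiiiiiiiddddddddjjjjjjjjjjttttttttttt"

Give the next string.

iiiiiiiiiiddddddddddjjjjjjjjjjjjtttttttttttttt

Each string has the form i^{2n} d^{2n} j^{2n+2} t^{3n-1}, where the shown terms are n = 2, 3, 4.
At n = 5 the blocks have lengths 10, 10, 12, 14.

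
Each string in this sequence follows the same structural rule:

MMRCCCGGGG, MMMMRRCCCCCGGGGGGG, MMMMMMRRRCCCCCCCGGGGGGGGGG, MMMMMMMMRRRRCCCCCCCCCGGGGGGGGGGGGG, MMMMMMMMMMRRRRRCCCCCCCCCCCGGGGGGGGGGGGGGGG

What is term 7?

The n-th term is 2n M's then n R's then 2n+1 C's then 3n+1 G's (n = 1, 2, …).
Setting n = 7 gives 14, 7, 15, 22 characters in each block.

MMMMMMMMMMMMMMRRRRRRRCCCCCCCCCCCCCCCGGGGGGGGGGGGGGGGGGGGGG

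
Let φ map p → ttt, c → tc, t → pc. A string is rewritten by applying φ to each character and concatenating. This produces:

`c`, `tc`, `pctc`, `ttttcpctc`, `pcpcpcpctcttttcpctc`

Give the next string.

Replace each of the 19 characters of pcpcpcpctcttttcpctc in place — ttt tc ttt tc ttt tc ttt tc pc tc pc pc pc pc tc ttt tc pc tc — and concatenate.

ttttcttttcttttcttttcpctcpcpcpcpctcttttcpctc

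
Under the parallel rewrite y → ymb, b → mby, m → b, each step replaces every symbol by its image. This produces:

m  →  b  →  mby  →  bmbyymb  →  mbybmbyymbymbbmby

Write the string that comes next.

φ(mbybmbyymbymbbmby) expands symbol-by-symbol to b mby ymb mby b mby ymb ymb b mby ymb b mby mby b mby ymb; joining the 17 pieces gives the next term.

bmbyymbmbybmbyymbymbbmbyymbbmbymbybmbyymb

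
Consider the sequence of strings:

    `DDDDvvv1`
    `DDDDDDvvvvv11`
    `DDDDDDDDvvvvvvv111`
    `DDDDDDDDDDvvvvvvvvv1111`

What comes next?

DDDDDDDDDDDDvvvvvvvvvvv11111

Each string has the form D^{2n} v^{2n-1} 1^{n-1}, where the shown terms are n = 2, 3, 4, 5.
For the next term, n = 6, so the run lengths are 12, 11, 5.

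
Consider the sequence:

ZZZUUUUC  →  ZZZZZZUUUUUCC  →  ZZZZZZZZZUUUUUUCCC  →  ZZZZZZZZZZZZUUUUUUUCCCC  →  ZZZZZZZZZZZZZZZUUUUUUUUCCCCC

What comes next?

ZZZZZZZZZZZZZZZZZZUUUUUUUUUCCCCCC

Term n consists of 3n Z's, followed by n+3 U's, followed by n C's (n = 1, 2, …).
Setting n = 6 gives 18, 9, 6 characters in each block.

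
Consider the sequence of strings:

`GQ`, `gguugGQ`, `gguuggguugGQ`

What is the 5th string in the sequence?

gguuggguuggguuggguugGQ

Each term is the previous one with gguug prepended.
From gguuggguugGQ, 2 further steps: gguuggguugGQ → gguuggguuggguugGQ → (answer).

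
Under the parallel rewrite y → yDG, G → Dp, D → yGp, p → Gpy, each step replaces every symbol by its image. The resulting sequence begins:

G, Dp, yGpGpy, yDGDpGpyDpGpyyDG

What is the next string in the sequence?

φ(yDGDpGpyDpGpyyDG) expands symbol-by-symbol to yDG yGp Dp yGp Gpy Dp Gpy yDG yGp Gpy Dp Gpy yDG yDG yGp Dp; joining the 16 pieces gives the next term.

yDGyGpDpyGpGpyDpGpyyDGyGpGpyDpGpyyDGyDGyGpDp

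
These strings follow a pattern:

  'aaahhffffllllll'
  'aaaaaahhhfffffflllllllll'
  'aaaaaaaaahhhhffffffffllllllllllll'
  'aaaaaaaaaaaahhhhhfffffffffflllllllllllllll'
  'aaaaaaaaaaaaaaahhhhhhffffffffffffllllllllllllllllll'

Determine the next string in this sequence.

aaaaaaaaaaaaaaaaaahhhhhhhfffffffffffffflllllllllllllllllllll

Reading off run lengths: a runs 3, 6, 9, 12, 15; h runs 2, 3, 4, 5, 6; f runs 4, 6, 8, 10, 12; l runs 6, 9, 12, 15, 18 — each is linear in n (n = 1, 2, …).
Setting n = 6 gives 18, 7, 14, 21 characters in each block.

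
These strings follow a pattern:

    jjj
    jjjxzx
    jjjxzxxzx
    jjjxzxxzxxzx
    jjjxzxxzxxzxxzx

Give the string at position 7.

Every step adds xzx to the end: s(k+1) = s(k)·xzx.
From jjjxzxxzxxzxxzx, 2 further steps: jjjxzxxzxxzxxzx → jjjxzxxzxxzxxzxxzx → (answer).

jjjxzxxzxxzxxzxxzxxzx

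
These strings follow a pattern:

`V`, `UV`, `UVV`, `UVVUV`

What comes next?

This is a Fibonacci-style word recurrence s(k) = s(k−1)·s(k−2): e.g. UV·V = UVV.
So term 5 is UVVUV·UVV.

UVVUVUVV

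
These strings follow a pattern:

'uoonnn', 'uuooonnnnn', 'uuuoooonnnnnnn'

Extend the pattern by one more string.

uuuuooooonnnnnnnnn

Term n consists of n u's, followed by n+1 o's, followed by 2n+1 n's (n = 1, 2, …).
For the next term, n = 4, so the run lengths are 4, 5, 9.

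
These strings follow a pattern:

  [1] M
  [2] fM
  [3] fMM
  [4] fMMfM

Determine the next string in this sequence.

fMMfMfMM

From term 3 onward, concatenate the last term with the second-to-last: fM·M = fMM, fMM·fM = fMMfM, …
Continuing: fMMfM · fMM gives term 5.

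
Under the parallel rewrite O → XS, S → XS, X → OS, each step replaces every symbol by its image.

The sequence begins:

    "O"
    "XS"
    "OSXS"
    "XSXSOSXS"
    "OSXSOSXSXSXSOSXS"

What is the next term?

Rewriting the 16 symbols of OSXSOSXSXSXSOSXS one by one yields XS XS OS XS XS XS OS XS OS XS OS XS XS XS OS XS; concatenated:

XSXSOSXSXSXSOSXSOSXSOSXSXSXSOSXS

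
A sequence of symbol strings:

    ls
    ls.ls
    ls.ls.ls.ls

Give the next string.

Each string is two copies of the previous one joined by '.'.
Doubling ls.ls.ls.ls with '.' between the halves:

ls.ls.ls.ls.ls.ls.ls.ls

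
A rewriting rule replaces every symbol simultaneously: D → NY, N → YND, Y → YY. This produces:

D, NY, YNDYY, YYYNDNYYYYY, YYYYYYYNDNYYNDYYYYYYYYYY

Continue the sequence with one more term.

φ(YYYYYYYNDNYYNDYYYYYYYYYY) expands symbol-by-symbol to YY YY YY YY YY YY YY YND NY YND YY YY YND NY YY YY YY YY YY YY YY YY YY YY; joining the 24 pieces gives the next term.

YYYYYYYYYYYYYYYNDNYYNDYYYYYNDNYYYYYYYYYYYYYYYYYYYYY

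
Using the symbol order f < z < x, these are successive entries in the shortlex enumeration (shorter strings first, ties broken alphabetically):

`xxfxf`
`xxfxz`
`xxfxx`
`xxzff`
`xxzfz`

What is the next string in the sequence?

The successor of xxzfz increments the rightmost position that isn't already x and resets every position after it to f.

xxzfx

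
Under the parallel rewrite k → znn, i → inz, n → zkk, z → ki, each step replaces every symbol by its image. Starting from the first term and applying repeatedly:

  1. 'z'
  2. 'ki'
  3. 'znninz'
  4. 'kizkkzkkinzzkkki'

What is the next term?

znninzkiznnznnkiznnznninzzkkkikiznnznnznninz

φ(kizkkzkkinzzkkki) expands symbol-by-symbol to znn inz ki znn znn ki znn znn inz zkk ki ki znn znn znn inz; joining the 16 pieces gives the next term.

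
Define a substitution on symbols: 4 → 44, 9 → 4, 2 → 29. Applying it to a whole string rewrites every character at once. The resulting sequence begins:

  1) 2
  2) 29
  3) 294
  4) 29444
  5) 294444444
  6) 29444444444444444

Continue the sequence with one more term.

Replace each of the 17 characters of 29444444444444444 in place — 29 4 44 44 44 44 44 44 44 44 44 44 44 44 44 44 44 — and concatenate.

294444444444444444444444444444444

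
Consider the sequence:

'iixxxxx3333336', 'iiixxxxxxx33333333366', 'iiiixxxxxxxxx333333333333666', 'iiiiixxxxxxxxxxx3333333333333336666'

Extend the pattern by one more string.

Reading off run lengths: i runs 2, 3, 4, 5; x runs 5, 7, 9, 11; 3 runs 6, 9, 12, 15; 6 runs 1, 2, 3, 4 — each is linear in n, where the shown terms are n = 2, 3, 4, 5.
At n = 6 the blocks have lengths 6, 13, 18, 5.

iiiiiixxxxxxxxxxxxx33333333333333333366666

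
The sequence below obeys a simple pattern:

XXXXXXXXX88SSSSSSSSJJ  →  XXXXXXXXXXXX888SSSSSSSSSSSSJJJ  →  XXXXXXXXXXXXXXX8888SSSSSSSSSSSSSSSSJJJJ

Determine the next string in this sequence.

XXXXXXXXXXXXXXXXXX88888SSSSSSSSSSSSSSSSSSSSJJJJJ

Reading off run lengths: X runs 9, 12, 15; 8 runs 2, 3, 4; S runs 8, 12, 16; J runs 2, 3, 4 — each is linear in n, where the shown terms are n = 2, 3, 4.
At n = 5 the blocks have lengths 18, 5, 20, 5.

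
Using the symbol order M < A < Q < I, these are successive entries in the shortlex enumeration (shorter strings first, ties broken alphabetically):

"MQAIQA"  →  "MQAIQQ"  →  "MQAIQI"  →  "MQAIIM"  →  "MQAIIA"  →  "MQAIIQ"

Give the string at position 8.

Continuing the enumeration 2 steps past MQAIIQ: MQAIIQ → MQAIII → (answer).

MQQMMM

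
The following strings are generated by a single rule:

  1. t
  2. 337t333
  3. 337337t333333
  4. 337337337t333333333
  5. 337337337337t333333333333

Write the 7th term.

Every step adds 337 to the front and 333 to the end of the previous string.
From 337337337337t333333333333, 2 further steps: 337337337337t333333333333 → 337337337337337t333333333333333 → (answer).

337337337337337337t333333333333333333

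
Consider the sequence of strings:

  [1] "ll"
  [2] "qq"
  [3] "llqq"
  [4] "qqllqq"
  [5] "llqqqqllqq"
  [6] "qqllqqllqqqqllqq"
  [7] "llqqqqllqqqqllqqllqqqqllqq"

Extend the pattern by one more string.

This is a Fibonacci-style word recurrence s(k) = s(k−2)·s(k−1): e.g. ll·qq = llqq.
The next term joins qqllqqllqqqqllqq and llqqqqllqqqqllqqllqqqqllqq.

qqllqqllqqqqllqqllqqqqllqqqqllqqllqqqqllqq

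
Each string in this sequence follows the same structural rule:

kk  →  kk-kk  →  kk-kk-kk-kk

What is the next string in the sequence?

s(k+1) = s(k)·-·s(k) — each term doubles the last with '-' between the halves.
Doubling kk-kk-kk-kk with '-' between the halves:

kk-kk-kk-kk-kk-kk-kk-kk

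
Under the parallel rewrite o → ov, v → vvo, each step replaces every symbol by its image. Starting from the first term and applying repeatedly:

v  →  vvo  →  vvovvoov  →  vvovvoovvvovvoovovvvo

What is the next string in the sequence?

φ(vvovvoovvvovvoovovvvo) expands symbol-by-symbol to vvo vvo ov vvo vvo ov ov vvo vvo vvo ov vvo vvo ov ov vvo ov vvo vvo vvo ov; joining the 21 pieces gives the next term.

vvovvoovvvovvoovovvvovvovvoovvvovvoovovvvoovvvovvovvoov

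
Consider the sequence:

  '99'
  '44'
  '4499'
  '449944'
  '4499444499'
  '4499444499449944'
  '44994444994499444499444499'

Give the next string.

Each term (from the third on) is the previous term followed by the one before it: term 3 = 44·99 = 4499.
So term 8 is 44994444994499444499444499·4499444499449944.

449944449944994444994444994499444499449944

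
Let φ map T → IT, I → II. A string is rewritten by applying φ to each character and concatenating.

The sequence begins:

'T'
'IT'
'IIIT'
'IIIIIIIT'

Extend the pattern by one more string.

IIIIIIIIIIIIIIIT

Expanding IIIIIIIT: I→II, I→II, I→II, I→II, I→II, I→II, I→II, T→IT. Concatenated: II II II II II II II IT.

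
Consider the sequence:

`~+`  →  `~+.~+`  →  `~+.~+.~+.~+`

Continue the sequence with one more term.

s(k+1) = s(k)·.·s(k) — each term doubles the last with '.' between the halves.
Doubling ~+.~+.~+.~+ with '.' between the halves:

~+.~+.~+.~+.~+.~+.~+.~+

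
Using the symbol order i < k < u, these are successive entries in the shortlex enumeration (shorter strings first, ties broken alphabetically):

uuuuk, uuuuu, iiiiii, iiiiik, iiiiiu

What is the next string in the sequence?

iiiiki

Treat iiiiiu as a base-3 numeral over the given alphabet and add one, carrying through any trailing u's.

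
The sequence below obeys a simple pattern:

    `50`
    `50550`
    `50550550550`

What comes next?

50550550550550550550550

Each string is two copies of the previous one joined by '5'.
One more doubling of 50550550550 gives the answer.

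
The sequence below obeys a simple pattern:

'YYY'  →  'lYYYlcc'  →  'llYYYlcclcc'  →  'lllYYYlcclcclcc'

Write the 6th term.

lllllYYYlcclcclcclcclcc

Every step adds l to the front and lcc to the end of the previous string.
From lllYYYlcclcclcc, 2 further steps: lllYYYlcclcclcc → llllYYYlcclcclcclcc → (answer).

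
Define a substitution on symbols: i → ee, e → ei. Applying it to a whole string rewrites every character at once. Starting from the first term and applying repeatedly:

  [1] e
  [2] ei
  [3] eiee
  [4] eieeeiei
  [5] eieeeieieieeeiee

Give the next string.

Rewriting the 16 symbols of eieeeieieieeeiee one by one yields ei ee ei ei ei ee ei ee ei ee ei ei ei ee ei ei; concatenated:

eieeeieieieeeieeeieeeieieieeeiei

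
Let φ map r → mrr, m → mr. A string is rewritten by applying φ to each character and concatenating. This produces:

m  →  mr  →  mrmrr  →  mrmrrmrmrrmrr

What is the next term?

mrmrrmrmrrmrrmrmrrmrmrrmrrmrmrrmrr

Replace each of the 13 characters of mrmrrmrmrrmrr in place — mr mrr mr mrr mrr mr mrr mr mrr mrr mr mrr mrr — and concatenate.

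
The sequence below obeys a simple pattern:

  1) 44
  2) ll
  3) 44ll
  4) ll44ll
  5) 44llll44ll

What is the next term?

ll44ll44llll44ll

This is a Fibonacci-style word recurrence s(k) = s(k−2)·s(k−1): e.g. 44·ll = 44ll.
So term 6 is ll44ll·44llll44ll.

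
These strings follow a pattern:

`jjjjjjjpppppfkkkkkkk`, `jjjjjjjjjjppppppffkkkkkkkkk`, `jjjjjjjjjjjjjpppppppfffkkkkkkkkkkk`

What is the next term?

jjjjjjjjjjjjjjjjppppppppffffkkkkkkkkkkkkk

Term n consists of 3n+1 j's, followed by n+3 p's, followed by n-1 f's, followed by 2n+3 k's, where the shown terms are n = 2, 3, 4.
At n = 5 the blocks have lengths 16, 8, 4, 13.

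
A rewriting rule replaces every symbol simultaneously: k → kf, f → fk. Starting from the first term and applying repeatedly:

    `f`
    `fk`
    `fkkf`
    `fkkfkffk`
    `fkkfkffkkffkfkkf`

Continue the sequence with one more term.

Rewriting the 16 symbols of fkkfkffkkffkfkkf one by one yields fk kf kf fk kf fk fk kf kf fk fk kf fk kf kf fk; concatenated:

fkkfkffkkffkfkkfkffkfkkffkkfkffk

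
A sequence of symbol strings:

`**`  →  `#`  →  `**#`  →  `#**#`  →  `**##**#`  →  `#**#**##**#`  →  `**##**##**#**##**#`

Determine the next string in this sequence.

This is a Fibonacci-style word recurrence s(k) = s(k−2)·s(k−1): e.g. **·# = **#.
Continuing: #**#**##**# · **##**##**#**##**# gives term 8.

#**#**##**#**##**##**#**##**#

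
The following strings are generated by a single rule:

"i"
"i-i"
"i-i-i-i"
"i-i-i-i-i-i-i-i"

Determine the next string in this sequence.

Each string is two copies of the previous one joined by '-'.
Doubling i-i-i-i-i-i-i-i with '-' between the halves:

i-i-i-i-i-i-i-i-i-i-i-i-i-i-i-i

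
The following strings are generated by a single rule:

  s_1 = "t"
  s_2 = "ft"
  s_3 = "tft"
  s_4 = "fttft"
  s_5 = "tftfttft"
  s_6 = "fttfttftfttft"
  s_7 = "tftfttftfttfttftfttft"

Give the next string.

This is a Fibonacci-style word recurrence s(k) = s(k−2)·s(k−1): e.g. t·ft = tft.
So term 8 is fttfttftfttft·tftfttftfttfttftfttft.

fttfttftfttfttftfttftfttfttftfttft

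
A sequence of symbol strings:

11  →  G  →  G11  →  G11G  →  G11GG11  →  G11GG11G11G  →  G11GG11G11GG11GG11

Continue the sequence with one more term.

From term 3 onward, concatenate the last term with the second-to-last: G·11 = G11, G11·G = G11G, …
So term 8 is G11GG11G11GG11GG11·G11GG11G11G.

G11GG11G11GG11GG11G11GG11G11G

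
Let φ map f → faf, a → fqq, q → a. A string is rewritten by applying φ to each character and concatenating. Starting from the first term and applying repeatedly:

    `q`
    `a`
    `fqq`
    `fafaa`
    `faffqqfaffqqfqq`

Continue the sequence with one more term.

Applying the rule to each of the 15 symbols of faffqqfaffqqfqq gives the pieces faf fqq faf faf a a faf fqq faf faf a a faf a a, which concatenate to the answer.

faffqqfaffafaafaffqqfaffafaafafaa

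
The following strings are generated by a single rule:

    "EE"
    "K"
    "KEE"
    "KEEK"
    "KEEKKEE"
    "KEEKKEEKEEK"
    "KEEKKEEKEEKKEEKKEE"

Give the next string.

Each term (from the third on) is the previous term followed by the one before it: term 3 = K·EE = KEE.
So term 8 is KEEKKEEKEEKKEEKKEE·KEEKKEEKEEK.

KEEKKEEKEEKKEEKKEEKEEKKEEKEEK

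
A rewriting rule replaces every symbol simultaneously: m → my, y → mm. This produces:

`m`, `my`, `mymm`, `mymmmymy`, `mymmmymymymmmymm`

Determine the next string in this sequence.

mymmmymymymmmymmmymmmymymymmmymy

Replace each of the 16 characters of mymmmymymymmmymm in place — my mm my my my mm my mm my mm my my my mm my my — and concatenate.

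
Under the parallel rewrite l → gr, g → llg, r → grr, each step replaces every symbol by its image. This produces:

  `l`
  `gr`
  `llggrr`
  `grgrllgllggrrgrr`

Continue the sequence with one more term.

llggrrllggrrgrgrllggrgrllgllggrrgrrllggrrgrr

Applying the rule to each of the 16 symbols of grgrllgllggrrgrr gives the pieces llg grr llg grr gr gr llg gr gr llg llg grr grr llg grr grr, which concatenate to the answer.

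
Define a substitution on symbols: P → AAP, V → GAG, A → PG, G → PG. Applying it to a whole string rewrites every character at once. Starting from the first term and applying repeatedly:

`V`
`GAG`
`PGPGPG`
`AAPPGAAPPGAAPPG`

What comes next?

PGPGAAPAAPPGPGPGAAPAAPPGPGPGAAPAAPPG

Applying the rule to each of the 15 symbols of AAPPGAAPPGAAPPG gives the pieces PG PG AAP AAP PG PG PG AAP AAP PG PG PG AAP AAP PG, which concatenate to the answer.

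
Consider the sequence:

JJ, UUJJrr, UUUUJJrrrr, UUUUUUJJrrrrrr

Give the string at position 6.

UUUUUUUUUUJJrrrrrrrrrr

Each term wraps the previous one in UU on the left and rr on the right.
From UUUUUUJJrrrrrr, 2 further steps: UUUUUUJJrrrrrr → UUUUUUUUJJrrrrrrrr → (answer).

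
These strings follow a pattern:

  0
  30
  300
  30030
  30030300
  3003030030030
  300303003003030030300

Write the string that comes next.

3003030030030300303003003030030030

This is a Fibonacci-style word recurrence s(k) = s(k−1)·s(k−2): e.g. 30·0 = 300.
Continuing: 300303003003030030300 · 3003030030030 gives term 8.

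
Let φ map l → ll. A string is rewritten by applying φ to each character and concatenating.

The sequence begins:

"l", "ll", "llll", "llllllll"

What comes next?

Expanding llllllll: l→ll, l→ll, l→ll, l→ll, l→ll, l→ll, l→ll, l→ll. Concatenated: ll ll ll ll ll ll ll ll.

llllllllllllllll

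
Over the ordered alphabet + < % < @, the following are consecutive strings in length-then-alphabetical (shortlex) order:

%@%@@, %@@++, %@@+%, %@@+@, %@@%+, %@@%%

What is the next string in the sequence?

Treat %@@%% as a base-3 numeral over the given alphabet and add one, carrying through any trailing @'s.

%@@%@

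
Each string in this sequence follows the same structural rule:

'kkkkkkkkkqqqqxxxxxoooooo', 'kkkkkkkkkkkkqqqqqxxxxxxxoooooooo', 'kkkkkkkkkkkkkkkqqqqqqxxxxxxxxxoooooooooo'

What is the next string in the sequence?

The n-th term is 3n+3 k's then n+2 q's then 2n+1 x's then 2n+2 o's, where the shown terms are n = 2, 3, 4.
Setting n = 5 gives 18, 7, 11, 12 characters in each block.

kkkkkkkkkkkkkkkkkkqqqqqqqxxxxxxxxxxxoooooooooooo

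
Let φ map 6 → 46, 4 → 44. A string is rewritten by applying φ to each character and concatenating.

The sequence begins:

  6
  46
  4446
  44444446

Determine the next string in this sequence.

Expanding 44444446: 4→44, 4→44, 4→44, 4→44, 4→44, 4→44, 4→44, 6→46. Concatenated: 44 44 44 44 44 44 44 46.

4444444444444446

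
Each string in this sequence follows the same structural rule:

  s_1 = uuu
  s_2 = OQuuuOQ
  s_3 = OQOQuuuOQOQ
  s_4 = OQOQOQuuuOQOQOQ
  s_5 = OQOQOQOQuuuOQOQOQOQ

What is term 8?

s(k+1) = OQ·s(k)·OQ, so each term gains OQ as a prefix and OQ as a suffix.
From OQOQOQOQuuuOQOQOQOQ, 3 further steps: OQOQOQOQuuuOQOQOQOQ → OQOQOQOQOQuuuOQOQOQOQOQ → OQOQOQOQOQOQuuuOQOQOQOQOQOQ → (answer).

OQOQOQOQOQOQOQuuuOQOQOQOQOQOQOQ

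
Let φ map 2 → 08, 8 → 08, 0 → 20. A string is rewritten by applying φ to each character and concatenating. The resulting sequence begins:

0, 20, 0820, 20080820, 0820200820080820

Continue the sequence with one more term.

φ(0820200820080820) expands symbol-by-symbol to 20 08 08 20 08 20 20 08 08 20 20 08 20 08 08 20; joining the 16 pieces gives the next term.

20080820082020080820200820080820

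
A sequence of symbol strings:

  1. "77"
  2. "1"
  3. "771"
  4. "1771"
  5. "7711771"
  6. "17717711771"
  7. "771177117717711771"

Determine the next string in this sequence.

This is a Fibonacci-style word recurrence s(k) = s(k−2)·s(k−1): e.g. 77·1 = 771.
So term 8 is 17717711771·771177117717711771.

17717711771771177117717711771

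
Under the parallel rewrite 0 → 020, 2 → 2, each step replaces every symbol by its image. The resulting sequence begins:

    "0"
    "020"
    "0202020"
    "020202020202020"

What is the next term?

Rewriting the 15 symbols of 020202020202020 one by one yields 020 2 020 2 020 2 020 2 020 2 020 2 020 2 020; concatenated:

0202020202020202020202020202020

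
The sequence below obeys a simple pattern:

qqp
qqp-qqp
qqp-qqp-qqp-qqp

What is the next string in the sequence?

Every step duplicates the string with '-' between the halves.
Doubling qqp-qqp-qqp-qqp with '-' between the halves:

qqp-qqp-qqp-qqp-qqp-qqp-qqp-qqp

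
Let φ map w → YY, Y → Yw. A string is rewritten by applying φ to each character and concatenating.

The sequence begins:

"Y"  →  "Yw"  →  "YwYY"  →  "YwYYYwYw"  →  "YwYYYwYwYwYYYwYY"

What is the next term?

YwYYYwYwYwYYYwYYYwYYYwYwYwYYYwYw

Replace each of the 16 characters of YwYYYwYwYwYYYwYY in place — Yw YY Yw Yw Yw YY Yw YY Yw YY Yw Yw Yw YY Yw Yw — and concatenate.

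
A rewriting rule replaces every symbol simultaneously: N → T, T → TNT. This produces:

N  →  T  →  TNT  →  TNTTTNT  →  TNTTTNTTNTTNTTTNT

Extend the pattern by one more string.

Rewriting the 17 symbols of TNTTTNTTNTTNTTTNT one by one yields TNT T TNT TNT TNT T TNT TNT T TNT TNT T TNT TNT TNT T TNT; concatenated:

TNTTTNTTNTTNTTTNTTNTTTNTTNTTTNTTNTTNTTTNT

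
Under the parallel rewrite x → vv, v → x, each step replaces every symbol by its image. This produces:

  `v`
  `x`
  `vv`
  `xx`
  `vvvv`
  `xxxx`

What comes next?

vvvvvvvv

Rewriting each symbol of xxxx: x→vv, x→vv, x→vv, x→vv, which concatenates to vv vv vv vv.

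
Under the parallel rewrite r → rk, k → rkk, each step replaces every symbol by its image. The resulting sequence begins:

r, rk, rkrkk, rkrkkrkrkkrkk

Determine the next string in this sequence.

rkrkkrkrkkrkkrkrkkrkrkkrkkrkrkkrkk

Applying the rule to each of the 13 symbols of rkrkkrkrkkrkk gives the pieces rk rkk rk rkk rkk rk rkk rk rkk rkk rk rkk rkk, which concatenate to the answer.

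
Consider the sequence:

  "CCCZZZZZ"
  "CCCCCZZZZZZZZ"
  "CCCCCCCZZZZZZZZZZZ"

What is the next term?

CCCCCCCCCZZZZZZZZZZZZZZ

The n-th term is 2n+1 C's then 3n+2 Z's (n = 1, 2, …).
Setting n = 4 gives 9, 14 characters in each block.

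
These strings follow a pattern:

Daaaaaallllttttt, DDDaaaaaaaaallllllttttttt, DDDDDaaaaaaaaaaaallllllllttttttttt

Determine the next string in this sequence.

Reading off run lengths: D runs 1, 3, 5; a runs 6, 9, 12; l runs 4, 6, 8; t runs 5, 7, 9 — each is linear in n (n = 1, 2, …).
Setting n = 4 gives 7, 15, 10, 11 characters in each block.

DDDDDDDaaaaaaaaaaaaaaallllllllllttttttttttt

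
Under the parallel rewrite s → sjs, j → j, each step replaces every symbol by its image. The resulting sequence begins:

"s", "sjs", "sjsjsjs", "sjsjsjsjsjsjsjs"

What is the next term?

Rewriting the 15 symbols of sjsjsjsjsjsjsjs one by one yields sjs j sjs j sjs j sjs j sjs j sjs j sjs j sjs; concatenated:

sjsjsjsjsjsjsjsjsjsjsjsjsjsjsjs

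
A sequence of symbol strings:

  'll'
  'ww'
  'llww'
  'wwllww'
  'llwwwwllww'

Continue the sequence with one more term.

wwllwwllwwwwllww

From term 3 onward, concatenate the second-to-last term with the last: ll·ww = llww, ww·llww = wwllww, …
The next term joins wwllww and llwwwwllww.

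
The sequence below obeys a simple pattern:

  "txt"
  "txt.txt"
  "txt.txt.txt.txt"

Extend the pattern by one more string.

txt.txt.txt.txt.txt.txt.txt.txt

Each string is two copies of the previous one joined by '.'.
One more doubling of txt.txt.txt.txt gives the answer.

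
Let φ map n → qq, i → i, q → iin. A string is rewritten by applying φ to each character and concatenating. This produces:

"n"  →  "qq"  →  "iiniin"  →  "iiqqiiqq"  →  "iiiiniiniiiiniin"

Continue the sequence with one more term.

Rewriting the 16 symbols of iiiiniiniiiiniin one by one yields i i i i qq i i qq i i i i qq i i qq; concatenated:

iiiiqqiiqqiiiiqqiiqq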